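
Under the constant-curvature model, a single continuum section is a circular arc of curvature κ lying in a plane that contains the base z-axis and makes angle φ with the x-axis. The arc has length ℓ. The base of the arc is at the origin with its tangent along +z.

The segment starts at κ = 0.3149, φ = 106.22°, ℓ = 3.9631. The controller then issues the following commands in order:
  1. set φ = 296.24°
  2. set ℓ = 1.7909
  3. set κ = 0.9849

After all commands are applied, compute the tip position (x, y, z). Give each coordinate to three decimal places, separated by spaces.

0.535 -1.085 0.996

initial: κ=0.3149, φ=106.22°, ℓ=3.9631
cmd 1: set φ=296.24° → (κ,φ,ℓ)=(0.3149,296.24°,3.9631) → tip=(0.9586,-1.9448,3.0116)
cmd 2: set ℓ=1.7909 → (κ,φ,ℓ)=(0.3149,296.24°,1.7909) → tip=(0.2174,-0.4411,1.6975)
cmd 3: set κ=0.9849 → (κ,φ,ℓ)=(0.9849,296.24°,1.7909) → tip=(0.5350,-1.0854,0.9965)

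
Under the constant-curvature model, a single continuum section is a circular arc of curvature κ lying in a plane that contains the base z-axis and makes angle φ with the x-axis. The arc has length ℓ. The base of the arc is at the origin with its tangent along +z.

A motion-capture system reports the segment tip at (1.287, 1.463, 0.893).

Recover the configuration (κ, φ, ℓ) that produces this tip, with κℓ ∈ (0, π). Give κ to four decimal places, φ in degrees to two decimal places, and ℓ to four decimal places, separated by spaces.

0.8483 48.66 2.6904

ρ = √(x²+y²) = √(1.287² + 1.463²) = 1.94852
φ = atan2(y, x) mod 360° = atan2(1.463, 1.287) = 48.6619°
|p|² = ρ² + z² = 1.94852² + 0.893² = 4.59419
κ = 2ρ / |p|² = 2×1.94852 / 4.59419 = 0.84826
θ = 2·atan2(ρ, z) = 2·atan2(1.94852, 0.893) = 2.28213 rad
ℓ = θ/κ = 2.28213/0.84826 = 2.69038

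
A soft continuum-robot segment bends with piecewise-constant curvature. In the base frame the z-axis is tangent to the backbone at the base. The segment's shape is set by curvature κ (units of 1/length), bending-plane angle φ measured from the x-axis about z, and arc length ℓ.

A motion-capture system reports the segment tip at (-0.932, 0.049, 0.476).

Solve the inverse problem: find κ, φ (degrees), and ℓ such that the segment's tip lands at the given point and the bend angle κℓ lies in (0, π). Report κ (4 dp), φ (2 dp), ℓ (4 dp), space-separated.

1.7006 176.99 1.2927

ρ = √(x²+y²) = √(-0.932² + 0.049²) = 0.93329
φ = atan2(y, x) mod 360° = atan2(0.049, -0.932) = 176.9904°
|p|² = ρ² + z² = 0.93329² + 0.476² = 1.09760
κ = 2ρ / |p|² = 2×0.93329 / 1.09760 = 1.70059
θ = 2·atan2(ρ, z) = 2·atan2(0.93329, 0.476) = 2.19832 rad
ℓ = θ/κ = 2.19832/1.70059 = 1.29268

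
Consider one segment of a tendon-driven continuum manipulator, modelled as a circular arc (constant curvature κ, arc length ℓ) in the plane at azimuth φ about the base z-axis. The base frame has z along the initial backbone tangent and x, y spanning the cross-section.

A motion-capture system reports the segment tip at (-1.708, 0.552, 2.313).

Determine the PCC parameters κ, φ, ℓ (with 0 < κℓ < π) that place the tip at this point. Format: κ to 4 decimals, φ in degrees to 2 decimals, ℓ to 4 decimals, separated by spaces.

0.4188 162.09 3.1516

ρ = √(x²+y²) = √(-1.708² + 0.552²) = 1.79498
φ = atan2(y, x) mod 360° = atan2(0.552, -1.708) = 162.0899°
|p|² = ρ² + z² = 1.79498² + 2.313² = 8.57194
κ = 2ρ / |p|² = 2×1.79498 / 8.57194 = 0.41880
θ = 2·atan2(ρ, z) = 2·atan2(1.79498, 2.313) = 1.31992 rad
ℓ = θ/κ = 1.31992/0.41880 = 3.15164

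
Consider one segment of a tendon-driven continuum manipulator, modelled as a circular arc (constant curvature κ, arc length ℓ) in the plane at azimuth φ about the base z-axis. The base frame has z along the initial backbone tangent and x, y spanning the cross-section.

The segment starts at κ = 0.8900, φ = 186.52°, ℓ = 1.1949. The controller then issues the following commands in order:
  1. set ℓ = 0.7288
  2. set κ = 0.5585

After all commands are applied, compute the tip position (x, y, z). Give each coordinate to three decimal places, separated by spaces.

-0.145 -0.017 0.709

initial: κ=0.8900, φ=186.52°, ℓ=1.1949
cmd 1: set ℓ=0.7288 → (κ,φ,ℓ)=(0.8900,186.52°,0.7288) → tip=(-0.2267,-0.0259,0.6788)
cmd 2: set κ=0.5585 → (κ,φ,ℓ)=(0.5585,186.52°,0.7288) → tip=(-0.1453,-0.0166,0.7088)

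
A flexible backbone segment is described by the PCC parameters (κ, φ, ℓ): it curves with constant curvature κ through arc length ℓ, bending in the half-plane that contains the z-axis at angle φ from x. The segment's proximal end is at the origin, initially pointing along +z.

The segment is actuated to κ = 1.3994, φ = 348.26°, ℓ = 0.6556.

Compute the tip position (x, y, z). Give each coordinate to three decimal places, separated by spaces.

θ = κ·ℓ = 1.3994 × 0.6556 = 0.91745 rad
ρ = (1 − cos θ)/κ = (1 − 0.60785)/1.3994 = 0.28023
z = sin θ / κ = 0.79405/1.3994 = 0.56742
x = ρ cos φ = 0.28023 × cos(348.26°) = 0.27437
y = ρ sin φ = 0.28023 × sin(348.26°) = -0.05702

0.274 -0.057 0.567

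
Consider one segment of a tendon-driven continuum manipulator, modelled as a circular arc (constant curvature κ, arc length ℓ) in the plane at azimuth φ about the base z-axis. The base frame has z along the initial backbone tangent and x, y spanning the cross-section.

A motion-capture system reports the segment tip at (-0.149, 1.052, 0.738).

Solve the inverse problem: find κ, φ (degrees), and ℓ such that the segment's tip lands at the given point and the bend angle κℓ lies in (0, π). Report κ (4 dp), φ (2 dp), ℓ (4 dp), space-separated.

1.2698 98.06 1.5179

ρ = √(x²+y²) = √(-0.149² + 1.052²) = 1.06250
φ = atan2(y, x) mod 360° = atan2(1.052, -0.149) = 98.0615°
|p|² = ρ² + z² = 1.06250² + 0.738² = 1.67355
κ = 2ρ / |p|² = 2×1.06250 / 1.67355 = 1.26976
θ = 2·atan2(ρ, z) = 2·atan2(1.06250, 0.738) = 1.92742 rad
ℓ = θ/κ = 1.92742/1.26976 = 1.51795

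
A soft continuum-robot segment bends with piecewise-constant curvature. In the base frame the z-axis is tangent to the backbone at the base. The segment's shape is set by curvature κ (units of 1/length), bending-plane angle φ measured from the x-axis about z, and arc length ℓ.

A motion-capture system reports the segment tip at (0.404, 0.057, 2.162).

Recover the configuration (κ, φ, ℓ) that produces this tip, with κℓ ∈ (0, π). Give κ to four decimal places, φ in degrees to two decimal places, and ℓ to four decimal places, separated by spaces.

ρ = √(x²+y²) = √(0.404² + 0.057²) = 0.40800
φ = atan2(y, x) mod 360° = atan2(0.057, 0.404) = 8.0308°
|p|² = ρ² + z² = 0.40800² + 2.162² = 4.84071
κ = 2ρ / |p|² = 2×0.40800 / 4.84071 = 0.16857
θ = 2·atan2(ρ, z) = 2·atan2(0.40800, 2.162) = 0.37304 rad
ℓ = θ/κ = 0.37304/0.16857 = 2.21297

0.1686 8.03 2.2130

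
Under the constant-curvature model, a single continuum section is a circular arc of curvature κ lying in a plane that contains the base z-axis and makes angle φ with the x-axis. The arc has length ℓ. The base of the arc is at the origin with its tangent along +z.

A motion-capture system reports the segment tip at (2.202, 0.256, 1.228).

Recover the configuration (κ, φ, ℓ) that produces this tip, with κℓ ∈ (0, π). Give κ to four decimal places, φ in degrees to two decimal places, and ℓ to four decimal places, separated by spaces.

ρ = √(x²+y²) = √(2.202² + 0.256²) = 2.21683
φ = atan2(y, x) mod 360° = atan2(0.256, 2.202) = 6.6313°
|p|² = ρ² + z² = 2.21683² + 1.228² = 6.42232
κ = 2ρ / |p|² = 2×2.21683 / 6.42232 = 0.69035
θ = 2·atan2(ρ, z) = 2·atan2(2.21683, 1.228) = 2.12986 rad
ℓ = θ/κ = 2.12986/0.69035 = 3.08518

0.6904 6.63 3.0852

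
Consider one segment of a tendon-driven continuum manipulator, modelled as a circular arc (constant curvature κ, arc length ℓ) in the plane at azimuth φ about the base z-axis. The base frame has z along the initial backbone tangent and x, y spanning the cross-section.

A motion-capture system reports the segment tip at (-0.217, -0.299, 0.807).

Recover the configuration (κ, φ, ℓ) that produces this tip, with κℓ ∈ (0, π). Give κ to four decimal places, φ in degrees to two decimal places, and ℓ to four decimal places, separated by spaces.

0.9380 234.03 0.9154

ρ = √(x²+y²) = √(-0.217² + -0.299²) = 0.36945
φ = atan2(y, x) mod 360° = atan2(-0.299, -0.217) = 234.0296°
|p|² = ρ² + z² = 0.36945² + 0.807² = 0.78774
κ = 2ρ / |p|² = 2×0.36945 / 0.78774 = 0.93799
θ = 2·atan2(ρ, z) = 2·atan2(0.36945, 0.807) = 0.85864 rad
ℓ = θ/κ = 0.85864/0.93799 = 0.91541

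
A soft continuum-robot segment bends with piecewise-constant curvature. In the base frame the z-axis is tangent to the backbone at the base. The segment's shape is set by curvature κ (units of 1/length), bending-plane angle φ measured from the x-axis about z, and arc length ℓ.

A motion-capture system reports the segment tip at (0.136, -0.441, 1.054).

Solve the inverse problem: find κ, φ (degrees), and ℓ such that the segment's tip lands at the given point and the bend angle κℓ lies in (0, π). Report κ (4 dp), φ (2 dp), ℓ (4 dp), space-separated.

ρ = √(x²+y²) = √(0.136² + -0.441²) = 0.46149
φ = atan2(y, x) mod 360° = atan2(-0.441, 0.136) = 287.1392°
|p|² = ρ² + z² = 0.46149² + 1.054² = 1.32389
κ = 2ρ / |p|² = 2×0.46149 / 1.32389 = 0.69718
θ = 2·atan2(ρ, z) = 2·atan2(0.46149, 1.054) = 0.82541 rad
ℓ = θ/κ = 0.82541/0.69718 = 1.18393

0.6972 287.14 1.1839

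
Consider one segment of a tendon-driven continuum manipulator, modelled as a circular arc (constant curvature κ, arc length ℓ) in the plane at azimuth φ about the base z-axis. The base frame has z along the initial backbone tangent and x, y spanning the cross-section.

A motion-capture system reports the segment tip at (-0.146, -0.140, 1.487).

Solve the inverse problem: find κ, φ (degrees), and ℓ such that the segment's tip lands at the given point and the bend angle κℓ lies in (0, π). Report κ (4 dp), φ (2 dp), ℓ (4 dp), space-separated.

0.1796 223.80 1.5053

ρ = √(x²+y²) = √(-0.146² + -0.140²) = 0.20228
φ = atan2(y, x) mod 360° = atan2(-0.140, -0.146) = 223.7982°
|p|² = ρ² + z² = 0.20228² + 1.487² = 2.25209
κ = 2ρ / |p|² = 2×0.20228 / 2.25209 = 0.17964
θ = 2·atan2(ρ, z) = 2·atan2(0.20228, 1.487) = 0.27040 rad
ℓ = θ/κ = 0.27040/0.17964 = 1.50528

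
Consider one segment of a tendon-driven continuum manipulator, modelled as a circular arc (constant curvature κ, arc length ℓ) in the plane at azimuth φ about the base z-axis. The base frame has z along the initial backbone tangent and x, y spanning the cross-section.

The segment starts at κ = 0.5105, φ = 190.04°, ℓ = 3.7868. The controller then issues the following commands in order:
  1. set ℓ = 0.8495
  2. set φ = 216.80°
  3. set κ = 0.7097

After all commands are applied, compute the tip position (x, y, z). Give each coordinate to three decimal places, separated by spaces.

-0.199 -0.149 0.799

initial: κ=0.5105, φ=190.04°, ℓ=3.7868
cmd 1: set ℓ=0.8495 → (κ,φ,ℓ)=(0.5105,190.04°,0.8495) → tip=(-0.1786,-0.0316,0.8231)
cmd 2: set φ=216.80° → (κ,φ,ℓ)=(0.5105,216.80°,0.8495) → tip=(-0.1452,-0.1086,0.8231)
cmd 3: set κ=0.7097 → (κ,φ,ℓ)=(0.7097,216.80°,0.8495) → tip=(-0.1989,-0.1488,0.7990)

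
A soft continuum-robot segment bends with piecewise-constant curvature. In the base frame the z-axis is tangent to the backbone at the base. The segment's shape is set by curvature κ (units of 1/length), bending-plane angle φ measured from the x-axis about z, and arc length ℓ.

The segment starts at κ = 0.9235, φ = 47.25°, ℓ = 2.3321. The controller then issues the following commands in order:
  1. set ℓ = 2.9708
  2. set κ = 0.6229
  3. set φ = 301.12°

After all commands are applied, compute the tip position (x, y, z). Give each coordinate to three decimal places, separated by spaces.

1.059 -1.754 1.543

initial: κ=0.9235, φ=47.25°, ℓ=2.3321
cmd 1: set ℓ=2.9708 → (κ,φ,ℓ)=(0.9235,47.25°,2.9708) → tip=(1.4126,1.5281,0.4197)
cmd 2: set κ=0.6229 → (κ,φ,ℓ)=(0.6229,47.25°,2.9708) → tip=(1.3906,1.5043,1.5430)
cmd 3: set φ=301.12° → (κ,φ,ℓ)=(0.6229,301.12°,2.9708) → tip=(1.0588,-1.7538,1.5430)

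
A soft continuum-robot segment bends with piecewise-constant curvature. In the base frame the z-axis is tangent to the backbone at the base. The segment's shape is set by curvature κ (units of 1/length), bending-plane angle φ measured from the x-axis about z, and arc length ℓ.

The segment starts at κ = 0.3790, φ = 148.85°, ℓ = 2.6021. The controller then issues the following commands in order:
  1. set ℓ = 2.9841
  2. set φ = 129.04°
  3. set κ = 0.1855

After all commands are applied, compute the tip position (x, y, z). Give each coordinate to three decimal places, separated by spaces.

initial: κ=0.3790, φ=148.85°, ℓ=2.6021
cmd 1: set ℓ=2.9841 → (κ,φ,ℓ)=(0.3790,148.85°,2.9841) → tip=(-1.2966,0.7837,2.3874)
cmd 2: set φ=129.04° → (κ,φ,ℓ)=(0.3790,129.04°,2.9841) → tip=(-0.9543,1.1768,2.3874)
cmd 3: set κ=0.1855 → (κ,φ,ℓ)=(0.1855,129.04°,2.9841) → tip=(-0.5071,0.6253,2.8340)

-0.507 0.625 2.834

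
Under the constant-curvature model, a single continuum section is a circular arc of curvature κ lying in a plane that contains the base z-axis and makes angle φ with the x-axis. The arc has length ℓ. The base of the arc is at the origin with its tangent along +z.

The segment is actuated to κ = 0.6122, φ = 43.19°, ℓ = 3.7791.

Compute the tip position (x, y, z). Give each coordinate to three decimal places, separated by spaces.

θ = κ·ℓ = 0.6122 × 3.7791 = 2.31357 rad
ρ = (1 − cos θ)/κ = (1 − -0.67633)/0.6122 = 2.73821
z = sin θ / κ = 0.73660/0.6122 = 1.20320
x = ρ cos φ = 2.73821 × cos(43.19°) = 1.99639
y = ρ sin φ = 2.73821 × sin(43.19°) = 1.87408

1.996 1.874 1.203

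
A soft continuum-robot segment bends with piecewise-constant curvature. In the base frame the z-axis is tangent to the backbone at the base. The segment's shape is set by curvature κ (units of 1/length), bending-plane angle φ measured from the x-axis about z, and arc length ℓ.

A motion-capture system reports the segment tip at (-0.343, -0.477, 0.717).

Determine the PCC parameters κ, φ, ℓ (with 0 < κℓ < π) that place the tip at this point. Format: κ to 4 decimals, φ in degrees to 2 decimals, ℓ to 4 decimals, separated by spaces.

ρ = √(x²+y²) = √(-0.343² + -0.477²) = 0.58752
φ = atan2(y, x) mod 360° = atan2(-0.477, -0.343) = 234.2809°
|p|² = ρ² + z² = 0.58752² + 0.717² = 0.85927
κ = 2ρ / |p|² = 2×0.58752 / 0.85927 = 1.36749
θ = 2·atan2(ρ, z) = 2·atan2(0.58752, 0.717) = 1.37293 rad
ℓ = θ/κ = 1.37293/1.36749 = 1.00398

1.3675 234.28 1.0040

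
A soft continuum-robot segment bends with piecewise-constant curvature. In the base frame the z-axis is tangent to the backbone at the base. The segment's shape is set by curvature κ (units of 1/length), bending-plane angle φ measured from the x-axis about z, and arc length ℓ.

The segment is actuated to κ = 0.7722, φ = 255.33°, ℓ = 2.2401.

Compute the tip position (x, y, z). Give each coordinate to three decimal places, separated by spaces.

θ = κ·ℓ = 0.7722 × 2.2401 = 1.72981 rad
ρ = (1 − cos θ)/κ = (1 − -0.15834)/0.7722 = 1.50005
z = sin θ / κ = 0.98738/0.7722 = 1.27866
x = ρ cos φ = 1.50005 × cos(255.33°) = -0.37989
y = ρ sin φ = 1.50005 × sin(255.33°) = -1.45115

-0.380 -1.451 1.279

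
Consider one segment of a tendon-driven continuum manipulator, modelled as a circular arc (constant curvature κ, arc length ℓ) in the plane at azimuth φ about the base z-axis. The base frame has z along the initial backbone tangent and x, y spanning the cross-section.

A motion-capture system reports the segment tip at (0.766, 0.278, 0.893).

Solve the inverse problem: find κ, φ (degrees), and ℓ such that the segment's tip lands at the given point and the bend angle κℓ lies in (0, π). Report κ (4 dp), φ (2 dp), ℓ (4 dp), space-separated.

1.1151 19.95 1.3266

ρ = √(x²+y²) = √(0.766² + 0.278²) = 0.81489
φ = atan2(y, x) mod 360° = atan2(0.278, 0.766) = 19.9471°
|p|² = ρ² + z² = 0.81489² + 0.893² = 1.46149
κ = 2ρ / |p|² = 2×0.81489 / 1.46149 = 1.11515
θ = 2·atan2(ρ, z) = 2·atan2(0.81489, 0.893) = 1.47939 rad
ℓ = θ/κ = 1.47939/1.11515 = 1.32663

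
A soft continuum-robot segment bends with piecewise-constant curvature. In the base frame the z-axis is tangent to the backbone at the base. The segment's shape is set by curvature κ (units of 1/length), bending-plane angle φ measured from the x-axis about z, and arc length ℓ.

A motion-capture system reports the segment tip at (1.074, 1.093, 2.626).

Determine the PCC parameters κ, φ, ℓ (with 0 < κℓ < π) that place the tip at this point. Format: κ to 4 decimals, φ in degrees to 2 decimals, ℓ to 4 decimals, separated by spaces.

0.3315 45.50 3.1865

ρ = √(x²+y²) = √(1.074² + 1.093²) = 1.53236
φ = atan2(y, x) mod 360° = atan2(1.093, 1.074) = 45.5023°
|p|² = ρ² + z² = 1.53236² + 2.626² = 9.24400
κ = 2ρ / |p|² = 2×1.53236 / 9.24400 = 0.33154
θ = 2·atan2(ρ, z) = 2·atan2(1.53236, 2.626) = 1.05645 rad
ℓ = θ/κ = 1.05645/0.33154 = 3.18653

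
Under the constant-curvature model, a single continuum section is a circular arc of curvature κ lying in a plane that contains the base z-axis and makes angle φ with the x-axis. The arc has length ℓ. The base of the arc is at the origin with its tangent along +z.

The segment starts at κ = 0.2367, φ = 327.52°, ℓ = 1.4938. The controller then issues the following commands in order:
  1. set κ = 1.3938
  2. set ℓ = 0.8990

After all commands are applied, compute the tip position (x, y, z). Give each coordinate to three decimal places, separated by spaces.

initial: κ=0.2367, φ=327.52°, ℓ=1.4938
cmd 1: set κ=1.3938 → (κ,φ,ℓ)=(1.3938,327.52°,1.4938) → tip=(0.9014,-0.5738,0.6257)
cmd 2: set ℓ=0.8990 → (κ,φ,ℓ)=(1.3938,327.52°,0.8990) → tip=(0.4161,-0.2649,0.6815)

0.416 -0.265 0.682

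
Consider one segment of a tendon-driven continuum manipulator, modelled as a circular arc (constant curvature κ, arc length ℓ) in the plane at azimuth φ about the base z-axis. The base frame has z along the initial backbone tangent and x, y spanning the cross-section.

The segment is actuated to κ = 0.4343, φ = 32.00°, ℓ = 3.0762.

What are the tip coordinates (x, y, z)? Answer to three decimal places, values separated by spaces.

θ = κ·ℓ = 0.4343 × 3.0762 = 1.33599 rad
ρ = (1 − cos θ)/κ = (1 − 0.23265)/0.4343 = 1.76686
z = sin θ / κ = 0.97256/0.4343 = 2.23937
x = ρ cos φ = 1.76686 × cos(32.00°) = 1.49839
y = ρ sin φ = 1.76686 × sin(32.00°) = 0.93630

1.498 0.936 2.239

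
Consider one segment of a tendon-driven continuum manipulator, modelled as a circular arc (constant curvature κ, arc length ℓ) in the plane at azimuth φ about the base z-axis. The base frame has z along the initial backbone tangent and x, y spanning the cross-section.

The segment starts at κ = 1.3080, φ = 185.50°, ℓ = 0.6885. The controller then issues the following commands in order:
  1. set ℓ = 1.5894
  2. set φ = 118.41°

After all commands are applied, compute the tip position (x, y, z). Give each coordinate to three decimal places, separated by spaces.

-0.541 1.000 0.668

initial: κ=1.3080, φ=185.50°, ℓ=0.6885
cmd 1: set ℓ=1.5894 → (κ,φ,ℓ)=(1.3080,185.50°,1.5894) → tip=(-1.1313,-0.1089,0.6679)
cmd 2: set φ=118.41° → (κ,φ,ℓ)=(1.3080,118.41°,1.5894) → tip=(-0.5407,0.9996,0.6679)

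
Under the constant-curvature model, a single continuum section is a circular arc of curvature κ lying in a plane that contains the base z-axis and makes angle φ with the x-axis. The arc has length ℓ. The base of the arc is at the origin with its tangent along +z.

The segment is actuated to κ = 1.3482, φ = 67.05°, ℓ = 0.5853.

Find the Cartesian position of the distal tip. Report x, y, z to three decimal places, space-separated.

0.085 0.202 0.526

θ = κ·ℓ = 1.3482 × 0.5853 = 0.78910 rad
ρ = (1 − cos θ)/κ = (1 − 0.70448)/1.3482 = 0.21919
z = sin θ / κ = 0.70972/1.3482 = 0.52642
x = ρ cos φ = 0.21919 × cos(67.05°) = 0.08547
y = ρ sin φ = 0.21919 × sin(67.05°) = 0.20184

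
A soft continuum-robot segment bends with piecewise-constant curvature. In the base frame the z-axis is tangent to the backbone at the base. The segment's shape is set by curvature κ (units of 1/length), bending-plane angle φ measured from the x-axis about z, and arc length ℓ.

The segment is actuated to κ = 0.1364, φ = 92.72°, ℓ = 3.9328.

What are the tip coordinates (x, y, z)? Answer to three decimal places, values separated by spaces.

-0.049 1.029 3.747

θ = κ·ℓ = 0.1364 × 3.9328 = 0.53643 rad
ρ = (1 − cos θ)/κ = (1 − 0.85954)/0.1364 = 1.02979
z = sin θ / κ = 0.51107/0.1364 = 3.74688
x = ρ cos φ = 1.02979 × cos(92.72°) = -0.04887
y = ρ sin φ = 1.02979 × sin(92.72°) = 1.02863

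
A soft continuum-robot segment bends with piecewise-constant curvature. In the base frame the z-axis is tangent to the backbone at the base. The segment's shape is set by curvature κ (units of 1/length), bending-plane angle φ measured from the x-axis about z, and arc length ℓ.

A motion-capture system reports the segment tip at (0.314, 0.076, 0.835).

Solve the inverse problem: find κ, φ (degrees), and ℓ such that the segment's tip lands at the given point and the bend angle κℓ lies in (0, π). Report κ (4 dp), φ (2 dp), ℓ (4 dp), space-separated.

0.8061 13.61 0.9160

ρ = √(x²+y²) = √(0.314² + 0.076²) = 0.32307
φ = atan2(y, x) mod 360° = atan2(0.076, 0.314) = 13.6061°
|p|² = ρ² + z² = 0.32307² + 0.835² = 0.80160
κ = 2ρ / |p|² = 2×0.32307 / 0.80160 = 0.80606
θ = 2·atan2(ρ, z) = 2·atan2(0.32307, 0.835) = 0.73834 rad
ℓ = θ/κ = 0.73834/0.80606 = 0.91598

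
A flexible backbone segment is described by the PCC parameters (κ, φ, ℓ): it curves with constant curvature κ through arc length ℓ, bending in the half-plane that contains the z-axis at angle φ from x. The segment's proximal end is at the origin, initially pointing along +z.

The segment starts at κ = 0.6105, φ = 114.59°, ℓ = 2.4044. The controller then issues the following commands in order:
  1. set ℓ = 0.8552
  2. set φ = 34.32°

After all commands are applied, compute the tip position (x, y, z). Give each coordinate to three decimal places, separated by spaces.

initial: κ=0.6105, φ=114.59°, ℓ=2.4044
cmd 1: set ℓ=0.8552 → (κ,φ,ℓ)=(0.6105,114.59°,0.8552) → tip=(-0.0908,0.1984,0.8169)
cmd 2: set φ=34.32° → (κ,φ,ℓ)=(0.6105,34.32°,0.8552) → tip=(0.1802,0.1230,0.8169)

0.180 0.123 0.817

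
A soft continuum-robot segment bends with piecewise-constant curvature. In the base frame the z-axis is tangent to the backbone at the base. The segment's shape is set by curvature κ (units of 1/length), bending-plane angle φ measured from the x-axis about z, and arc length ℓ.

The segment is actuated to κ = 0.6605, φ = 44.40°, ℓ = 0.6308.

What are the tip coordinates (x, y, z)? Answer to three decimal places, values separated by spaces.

0.093 0.091 0.613

θ = κ·ℓ = 0.6605 × 0.6308 = 0.41664 rad
ρ = (1 − cos θ)/κ = (1 − 0.91445)/0.6605 = 0.12952
z = sin θ / κ = 0.40469/0.6605 = 0.61271
x = ρ cos φ = 0.12952 × cos(44.40°) = 0.09254
y = ρ sin φ = 0.12952 × sin(44.40°) = 0.09062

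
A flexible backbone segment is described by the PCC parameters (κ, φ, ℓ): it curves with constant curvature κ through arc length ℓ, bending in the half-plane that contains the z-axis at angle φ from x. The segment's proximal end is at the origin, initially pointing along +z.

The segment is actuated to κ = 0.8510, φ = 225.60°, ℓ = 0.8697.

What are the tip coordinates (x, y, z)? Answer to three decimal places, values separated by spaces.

θ = κ·ℓ = 0.8510 × 0.8697 = 0.74011 rad
ρ = (1 − cos θ)/κ = (1 − 0.73839)/0.8510 = 0.30741
z = sin θ / κ = 0.67437/0.8510 = 0.79245
x = ρ cos φ = 0.30741 × cos(225.60°) = -0.21509
y = ρ sin φ = 0.30741 × sin(225.60°) = -0.21964

-0.215 -0.220 0.792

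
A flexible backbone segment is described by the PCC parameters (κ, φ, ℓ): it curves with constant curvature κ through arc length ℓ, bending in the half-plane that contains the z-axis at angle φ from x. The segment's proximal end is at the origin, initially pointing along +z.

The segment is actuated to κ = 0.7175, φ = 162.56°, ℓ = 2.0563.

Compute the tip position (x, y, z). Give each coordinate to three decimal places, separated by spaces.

θ = κ·ℓ = 0.7175 × 2.0563 = 1.47540 rad
ρ = (1 − cos θ)/κ = (1 − 0.09526)/0.7175 = 1.26097
z = sin θ / κ = 0.99545/0.7175 = 1.38739
x = ρ cos φ = 1.26097 × cos(162.56°) = -1.20300
y = ρ sin φ = 1.26097 × sin(162.56°) = 0.37792

-1.203 0.378 1.387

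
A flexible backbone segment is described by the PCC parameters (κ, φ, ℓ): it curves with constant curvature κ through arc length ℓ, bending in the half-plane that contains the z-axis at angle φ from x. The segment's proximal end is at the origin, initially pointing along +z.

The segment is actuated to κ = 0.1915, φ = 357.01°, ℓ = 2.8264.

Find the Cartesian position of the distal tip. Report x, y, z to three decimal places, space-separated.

θ = κ·ℓ = 0.1915 × 2.8264 = 0.54126 rad
ρ = (1 − cos θ)/κ = (1 − 0.85706)/0.1915 = 0.74641
z = sin θ / κ = 0.51521/0.1915 = 2.69040
x = ρ cos φ = 0.74641 × cos(357.01°) = 0.74539
y = ρ sin φ = 0.74641 × sin(357.01°) = -0.03893

0.745 -0.039 2.690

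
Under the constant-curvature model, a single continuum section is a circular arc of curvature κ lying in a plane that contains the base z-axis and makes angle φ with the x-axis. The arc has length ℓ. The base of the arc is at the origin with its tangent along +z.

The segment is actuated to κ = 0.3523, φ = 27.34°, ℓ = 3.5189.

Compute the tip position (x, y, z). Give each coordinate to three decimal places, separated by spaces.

1.702 0.880 2.684

θ = κ·ℓ = 0.3523 × 3.5189 = 1.23971 rad
ρ = (1 − cos θ)/κ = (1 − 0.32507)/0.3523 = 1.91578
z = sin θ / κ = 0.94569/0.3523 = 2.68433
x = ρ cos φ = 1.91578 × cos(27.34°) = 1.70178
y = ρ sin φ = 1.91578 × sin(27.34°) = 0.87986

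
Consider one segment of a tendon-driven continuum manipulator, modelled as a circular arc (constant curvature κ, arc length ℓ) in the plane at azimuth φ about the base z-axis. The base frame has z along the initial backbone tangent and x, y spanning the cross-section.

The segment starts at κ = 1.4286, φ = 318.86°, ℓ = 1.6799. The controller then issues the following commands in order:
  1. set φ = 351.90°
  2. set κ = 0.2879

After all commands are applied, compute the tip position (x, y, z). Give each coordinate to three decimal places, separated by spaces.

0.394 -0.056 1.615

initial: κ=1.4286, φ=318.86°, ℓ=1.6799
cmd 1: set φ=351.90° → (κ,φ,ℓ)=(1.4286,351.90°,1.6799) → tip=(1.2040,-0.1714,0.4729)
cmd 2: set κ=0.2879 → (κ,φ,ℓ)=(0.2879,351.90°,1.6799) → tip=(0.3944,-0.0561,1.6152)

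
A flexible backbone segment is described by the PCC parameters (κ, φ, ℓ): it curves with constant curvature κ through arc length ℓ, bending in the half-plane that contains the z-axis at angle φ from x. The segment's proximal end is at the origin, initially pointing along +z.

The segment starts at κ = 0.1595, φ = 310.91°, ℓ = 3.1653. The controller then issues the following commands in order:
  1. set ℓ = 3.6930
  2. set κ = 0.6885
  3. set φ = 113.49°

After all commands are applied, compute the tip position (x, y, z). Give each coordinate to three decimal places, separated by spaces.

initial: κ=0.1595, φ=310.91°, ℓ=3.1653
cmd 1: set ℓ=3.6930 → (κ,φ,ℓ)=(0.1595,310.91°,3.6930) → tip=(0.6919,-0.7985,3.4831)
cmd 2: set κ=0.6885 → (κ,φ,ℓ)=(0.6885,310.91°,3.6930) → tip=(1.7367,-2.0042,0.8189)
cmd 3: set φ=113.49° → (κ,φ,ℓ)=(0.6885,113.49°,3.6930) → tip=(-1.0571,2.4323,0.8189)

-1.057 2.432 0.819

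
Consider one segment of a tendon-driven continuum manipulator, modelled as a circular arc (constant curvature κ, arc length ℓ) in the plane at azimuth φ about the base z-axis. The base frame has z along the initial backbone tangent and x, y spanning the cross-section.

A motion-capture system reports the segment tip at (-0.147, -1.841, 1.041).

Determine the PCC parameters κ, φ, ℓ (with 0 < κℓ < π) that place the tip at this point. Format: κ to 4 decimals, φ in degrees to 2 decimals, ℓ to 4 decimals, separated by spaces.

ρ = √(x²+y²) = √(-0.147² + -1.841²) = 1.84686
φ = atan2(y, x) mod 360° = atan2(-1.841, -0.147) = 265.4347°
|p|² = ρ² + z² = 1.84686² + 1.041² = 4.49457
κ = 2ρ / |p|² = 2×1.84686 / 4.49457 = 0.82182
θ = 2·atan2(ρ, z) = 2·atan2(1.84686, 1.041) = 2.11505 rad
ℓ = θ/κ = 2.11505/0.82182 = 2.57363

0.8218 265.43 2.5736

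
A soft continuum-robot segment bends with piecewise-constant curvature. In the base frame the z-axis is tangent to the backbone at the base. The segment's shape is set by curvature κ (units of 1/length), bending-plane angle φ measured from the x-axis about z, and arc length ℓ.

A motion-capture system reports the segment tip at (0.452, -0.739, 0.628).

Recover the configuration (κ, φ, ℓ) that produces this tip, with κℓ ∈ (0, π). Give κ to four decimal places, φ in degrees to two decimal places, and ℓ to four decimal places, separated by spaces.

1.5134 301.45 1.2469

ρ = √(x²+y²) = √(0.452² + -0.739²) = 0.86627
φ = atan2(y, x) mod 360° = atan2(-0.739, 0.452) = 301.4515°
|p|² = ρ² + z² = 0.86627² + 0.628² = 1.14481
κ = 2ρ / |p|² = 2×0.86627 / 1.14481 = 1.51339
θ = 2·atan2(ρ, z) = 2·atan2(0.86627, 0.628) = 1.88705 rad
ℓ = θ/κ = 1.88705/1.51339 = 1.24690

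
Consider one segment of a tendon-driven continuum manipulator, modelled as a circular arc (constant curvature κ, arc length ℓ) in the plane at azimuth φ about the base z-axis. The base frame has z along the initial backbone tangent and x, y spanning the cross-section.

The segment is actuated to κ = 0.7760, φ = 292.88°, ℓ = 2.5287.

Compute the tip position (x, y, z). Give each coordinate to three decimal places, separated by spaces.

θ = κ·ℓ = 0.7760 × 2.5287 = 1.96227 rad
ρ = (1 − cos θ)/κ = (1 − -0.38155)/0.7760 = 1.78035
z = sin θ / κ = 0.92435/0.7760 = 1.19117
x = ρ cos φ = 1.78035 × cos(292.88°) = 0.69220
y = ρ sin φ = 1.78035 × sin(292.88°) = -1.64027

0.692 -1.640 1.191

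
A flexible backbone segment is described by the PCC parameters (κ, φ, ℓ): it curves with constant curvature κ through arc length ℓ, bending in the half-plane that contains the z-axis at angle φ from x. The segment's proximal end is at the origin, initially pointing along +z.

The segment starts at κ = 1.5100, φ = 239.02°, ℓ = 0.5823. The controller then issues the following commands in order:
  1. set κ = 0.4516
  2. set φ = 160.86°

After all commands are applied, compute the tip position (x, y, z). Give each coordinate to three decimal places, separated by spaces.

-0.072 0.025 0.576

initial: κ=1.5100, φ=239.02°, ℓ=0.5823
cmd 1: set κ=0.4516 → (κ,φ,ℓ)=(0.4516,239.02°,0.5823) → tip=(-0.0392,-0.0653,0.5756)
cmd 2: set φ=160.86° → (κ,φ,ℓ)=(0.4516,160.86°,0.5823) → tip=(-0.0719,0.0250,0.5756)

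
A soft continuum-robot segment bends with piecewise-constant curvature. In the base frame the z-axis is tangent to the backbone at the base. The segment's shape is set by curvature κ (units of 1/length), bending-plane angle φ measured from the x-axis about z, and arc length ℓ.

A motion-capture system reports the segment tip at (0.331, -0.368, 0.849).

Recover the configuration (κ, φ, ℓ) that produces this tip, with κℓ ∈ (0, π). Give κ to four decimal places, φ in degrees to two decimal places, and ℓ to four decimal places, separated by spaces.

1.0250 311.97 1.0299

ρ = √(x²+y²) = √(0.331² + -0.368²) = 0.49496
φ = atan2(y, x) mod 360° = atan2(-0.368, 0.331) = 311.9700°
|p|² = ρ² + z² = 0.49496² + 0.849² = 0.96579
κ = 2ρ / |p|² = 2×0.49496 / 0.96579 = 1.02499
θ = 2·atan2(ρ, z) = 2·atan2(0.49496, 0.849) = 1.05564 rad
ℓ = θ/κ = 1.05564/1.02499 = 1.02990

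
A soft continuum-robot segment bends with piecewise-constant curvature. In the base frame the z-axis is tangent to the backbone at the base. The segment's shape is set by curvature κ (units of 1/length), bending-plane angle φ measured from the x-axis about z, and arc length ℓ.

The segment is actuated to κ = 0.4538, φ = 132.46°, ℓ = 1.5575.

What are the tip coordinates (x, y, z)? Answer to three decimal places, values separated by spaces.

-0.356 0.389 1.431

θ = κ·ℓ = 0.4538 × 1.5575 = 0.70679 rad
ρ = (1 − cos θ)/κ = (1 − 0.76045)/0.4538 = 0.52788
z = sin θ / κ = 0.64940/0.4538 = 1.43102
x = ρ cos φ = 0.52788 × cos(132.46°) = -0.35636
y = ρ sin φ = 0.52788 × sin(132.46°) = 0.38944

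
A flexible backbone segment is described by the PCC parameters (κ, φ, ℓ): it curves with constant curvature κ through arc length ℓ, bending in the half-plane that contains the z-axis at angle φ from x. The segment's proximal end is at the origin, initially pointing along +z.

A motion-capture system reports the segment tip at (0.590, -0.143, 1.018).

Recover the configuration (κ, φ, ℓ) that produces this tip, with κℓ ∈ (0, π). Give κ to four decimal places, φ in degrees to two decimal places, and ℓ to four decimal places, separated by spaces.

ρ = √(x²+y²) = √(0.590² + -0.143²) = 0.60708
φ = atan2(y, x) mod 360° = atan2(-0.143, 0.590) = 346.3758°
|p|² = ρ² + z² = 0.60708² + 1.018² = 1.40487
κ = 2ρ / |p|² = 2×0.60708 / 1.40487 = 0.86425
θ = 2·atan2(ρ, z) = 2·atan2(0.60708, 1.018) = 1.07546 rad
ℓ = θ/κ = 1.07546/0.86425 = 1.24438

0.8643 346.38 1.2444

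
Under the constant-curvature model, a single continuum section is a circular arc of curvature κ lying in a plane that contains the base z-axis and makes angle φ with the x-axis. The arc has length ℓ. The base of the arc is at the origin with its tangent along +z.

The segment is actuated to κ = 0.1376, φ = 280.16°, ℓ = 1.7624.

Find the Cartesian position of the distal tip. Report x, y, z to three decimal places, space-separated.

θ = κ·ℓ = 0.1376 × 1.7624 = 0.24251 rad
ρ = (1 − cos θ)/κ = (1 − 0.97074)/0.1376 = 0.21265
z = sin θ / κ = 0.24014/0.1376 = 1.74518
x = ρ cos φ = 0.21265 × cos(280.16°) = 0.03751
y = ρ sin φ = 0.21265 × sin(280.16°) = -0.20932

0.038 -0.209 1.745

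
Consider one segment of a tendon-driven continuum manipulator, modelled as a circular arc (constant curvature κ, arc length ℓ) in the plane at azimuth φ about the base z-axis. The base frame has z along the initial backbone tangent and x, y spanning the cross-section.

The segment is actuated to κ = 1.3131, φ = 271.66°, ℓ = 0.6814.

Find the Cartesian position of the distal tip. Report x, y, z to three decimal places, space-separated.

θ = κ·ℓ = 1.3131 × 0.6814 = 0.89475 rad
ρ = (1 − cos θ)/κ = (1 − 0.62572)/1.3131 = 0.28504
z = sin θ / κ = 0.78005/1.3131 = 0.59405
x = ρ cos φ = 0.28504 × cos(271.66°) = 0.00826
y = ρ sin φ = 0.28504 × sin(271.66°) = -0.28492

0.008 -0.285 0.594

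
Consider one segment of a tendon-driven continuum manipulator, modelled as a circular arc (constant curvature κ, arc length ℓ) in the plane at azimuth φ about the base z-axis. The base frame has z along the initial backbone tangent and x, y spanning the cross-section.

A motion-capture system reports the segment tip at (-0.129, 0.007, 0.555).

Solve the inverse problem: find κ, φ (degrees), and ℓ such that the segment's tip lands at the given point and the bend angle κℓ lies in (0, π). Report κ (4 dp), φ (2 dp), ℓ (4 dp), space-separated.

0.7957 176.89 0.5748

ρ = √(x²+y²) = √(-0.129² + 0.007²) = 0.12919
φ = atan2(y, x) mod 360° = atan2(0.007, -0.129) = 176.8940°
|p|² = ρ² + z² = 0.12919² + 0.555² = 0.32472
κ = 2ρ / |p|² = 2×0.12919 / 0.32472 = 0.79571
θ = 2·atan2(ρ, z) = 2·atan2(0.12919, 0.555) = 0.45740 rad
ℓ = θ/κ = 0.45740/0.79571 = 0.57484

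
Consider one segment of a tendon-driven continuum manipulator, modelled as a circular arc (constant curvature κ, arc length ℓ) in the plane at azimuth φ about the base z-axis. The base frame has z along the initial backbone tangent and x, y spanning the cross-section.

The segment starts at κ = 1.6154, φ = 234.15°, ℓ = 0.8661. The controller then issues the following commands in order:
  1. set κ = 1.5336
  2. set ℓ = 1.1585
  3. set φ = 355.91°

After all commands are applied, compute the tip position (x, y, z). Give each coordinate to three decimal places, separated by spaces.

0.783 -0.056 0.638

initial: κ=1.6154, φ=234.15°, ℓ=0.8661
cmd 1: set κ=1.5336 → (κ,φ,ℓ)=(1.5336,234.15°,0.8661) → tip=(-0.2902,-0.4016,0.6330)
cmd 2: set ℓ=1.1585 → (κ,φ,ℓ)=(1.5336,234.15°,1.1585) → tip=(-0.4600,-0.6366,0.6383)
cmd 3: set φ=355.91° → (κ,φ,ℓ)=(1.5336,355.91°,1.1585) → tip=(0.7834,-0.0560,0.6383)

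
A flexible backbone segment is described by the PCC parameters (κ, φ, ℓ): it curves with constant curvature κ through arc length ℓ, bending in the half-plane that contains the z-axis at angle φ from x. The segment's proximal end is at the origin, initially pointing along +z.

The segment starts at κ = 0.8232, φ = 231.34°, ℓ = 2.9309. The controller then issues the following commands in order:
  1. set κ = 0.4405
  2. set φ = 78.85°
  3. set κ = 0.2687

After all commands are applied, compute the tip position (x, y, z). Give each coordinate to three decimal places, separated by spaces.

0.212 1.075 2.637

initial: κ=0.8232, φ=231.34°, ℓ=2.9309
cmd 1: set κ=0.4405 → (κ,φ,ℓ)=(0.4405,231.34°,2.9309) → tip=(-1.0266,-1.2832,2.1819)
cmd 2: set φ=78.85° → (κ,φ,ℓ)=(0.4405,78.85°,2.9309) → tip=(0.3178,1.6123,2.1819)
cmd 3: set κ=0.2687 → (κ,φ,ℓ)=(0.2687,78.85°,2.9309) → tip=(0.2119,1.0750,2.6372)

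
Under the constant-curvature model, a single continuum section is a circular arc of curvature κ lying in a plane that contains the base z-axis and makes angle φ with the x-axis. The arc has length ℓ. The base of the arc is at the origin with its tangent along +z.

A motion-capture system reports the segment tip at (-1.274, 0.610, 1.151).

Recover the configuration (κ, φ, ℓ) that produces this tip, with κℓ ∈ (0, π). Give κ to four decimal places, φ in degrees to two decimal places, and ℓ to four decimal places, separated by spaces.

0.8509 154.41 2.0850

ρ = √(x²+y²) = √(-1.274² + 0.610²) = 1.41251
φ = atan2(y, x) mod 360° = atan2(0.610, -1.274) = 154.4146°
|p|² = ρ² + z² = 1.41251² + 1.151² = 3.31998
κ = 2ρ / |p|² = 2×1.41251 / 3.31998 = 0.85091
θ = 2·atan2(ρ, z) = 2·atan2(1.41251, 1.151) = 1.77412 rad
ℓ = θ/κ = 1.77412/0.85091 = 2.08495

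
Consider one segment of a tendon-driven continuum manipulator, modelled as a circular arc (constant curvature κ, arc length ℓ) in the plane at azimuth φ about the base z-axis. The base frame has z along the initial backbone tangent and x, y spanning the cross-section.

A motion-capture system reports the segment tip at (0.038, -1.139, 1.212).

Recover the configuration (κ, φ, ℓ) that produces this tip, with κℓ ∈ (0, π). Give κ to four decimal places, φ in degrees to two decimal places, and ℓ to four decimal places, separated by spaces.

ρ = √(x²+y²) = √(0.038² + -1.139²) = 1.13963
φ = atan2(y, x) mod 360° = atan2(-1.139, 0.038) = 271.9108°
|p|² = ρ² + z² = 1.13963² + 1.212² = 2.76771
κ = 2ρ / |p|² = 2×1.13963 / 2.76771 = 0.82352
θ = 2·atan2(ρ, z) = 2·atan2(1.13963, 1.212) = 1.50927 rad
ℓ = θ/κ = 1.50927/0.82352 = 1.83270

0.8235 271.91 1.8327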